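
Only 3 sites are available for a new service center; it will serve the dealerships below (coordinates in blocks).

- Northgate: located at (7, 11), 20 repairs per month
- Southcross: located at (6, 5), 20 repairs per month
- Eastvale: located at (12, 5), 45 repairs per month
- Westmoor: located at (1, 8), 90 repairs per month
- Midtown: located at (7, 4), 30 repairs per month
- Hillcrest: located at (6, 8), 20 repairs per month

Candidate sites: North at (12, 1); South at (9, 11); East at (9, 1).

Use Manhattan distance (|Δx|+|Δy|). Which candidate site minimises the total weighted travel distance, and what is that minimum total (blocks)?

South, total 2005 blocks

Total weighted distance at each candidate:
  North (12, 1): total = 2800
  South (9, 11): total = 2005
  East (9, 1): total = 2395
Minimum is at South with total 2005 blocks.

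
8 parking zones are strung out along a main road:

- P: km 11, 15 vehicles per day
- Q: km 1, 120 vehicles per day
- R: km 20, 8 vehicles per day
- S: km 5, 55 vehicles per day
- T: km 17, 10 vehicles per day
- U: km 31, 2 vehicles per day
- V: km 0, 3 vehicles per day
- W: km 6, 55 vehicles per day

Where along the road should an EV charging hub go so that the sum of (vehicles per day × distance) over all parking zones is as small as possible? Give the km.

x = 5

For a sum of weighted absolute distances on a line, the optimum is the weighted median (not the mean). Total weight W = 268; half-weight = 134.
Sort by position and accumulate weight:
  km 0 (V, w=3) → cum 3
  km 1 (Q, w=120) → cum 123
  km 5 (S, w=55) → cum 178  ≥ 134 → median here
  km 6 (W, w=55) → cum 233
  km 11 (P, w=15) → cum 248
  km 17 (T, w=10) → cum 258
  km 20 (R, w=8) → cum 266
  km 31 (U, w=2) → cum 268
Optimal location: km 5.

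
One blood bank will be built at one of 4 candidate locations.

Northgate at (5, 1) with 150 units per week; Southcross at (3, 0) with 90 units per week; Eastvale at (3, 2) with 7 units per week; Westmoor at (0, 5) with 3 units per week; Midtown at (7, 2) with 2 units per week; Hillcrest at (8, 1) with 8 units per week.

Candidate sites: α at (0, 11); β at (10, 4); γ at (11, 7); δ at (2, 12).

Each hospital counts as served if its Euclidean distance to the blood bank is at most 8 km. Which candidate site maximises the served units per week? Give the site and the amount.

β, covering 167

Coverage radius r = 8 km; a point is covered iff (Δx)²+(Δy)² ≤ 8² = 64.
  α (0, 11): covers {Westmoor} → 3
  β (10, 4): covers {Northgate, Eastvale, Midtown, Hillcrest} → 167
  γ (11, 7): covers {Midtown, Hillcrest} → 10
  δ (2, 12): covers {Westmoor} → 3
Maximum coverage at β: 167 units per week.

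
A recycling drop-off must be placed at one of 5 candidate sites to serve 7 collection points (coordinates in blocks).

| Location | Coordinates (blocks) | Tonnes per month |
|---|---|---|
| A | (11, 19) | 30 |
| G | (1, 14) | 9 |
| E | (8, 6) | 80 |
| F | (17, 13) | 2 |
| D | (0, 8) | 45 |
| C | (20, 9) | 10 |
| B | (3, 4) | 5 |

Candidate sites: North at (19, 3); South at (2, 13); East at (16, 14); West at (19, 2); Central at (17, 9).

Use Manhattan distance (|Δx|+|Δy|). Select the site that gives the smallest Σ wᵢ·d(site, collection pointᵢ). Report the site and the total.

Total weighted distance at each candidate:
  North (19, 3): total = 3360
  South (2, 13): total = 2123
  East (16, 14): total = 2914
  West (19, 2): total = 3541
  Central (17, 9): total = 2572
Minimum is at South with total 2123 blocks.

South, total 2123 blocks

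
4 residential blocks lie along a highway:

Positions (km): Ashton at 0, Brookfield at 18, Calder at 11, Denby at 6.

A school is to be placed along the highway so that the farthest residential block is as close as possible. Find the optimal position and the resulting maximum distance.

location 9, max distance 9

The 1-center on a line is the midpoint of the two extreme points: leftmost at 0, rightmost at 18.
Optimal location = (0 + 18)/2 = 9; maximum distance = (18 − 0)/2 = 9.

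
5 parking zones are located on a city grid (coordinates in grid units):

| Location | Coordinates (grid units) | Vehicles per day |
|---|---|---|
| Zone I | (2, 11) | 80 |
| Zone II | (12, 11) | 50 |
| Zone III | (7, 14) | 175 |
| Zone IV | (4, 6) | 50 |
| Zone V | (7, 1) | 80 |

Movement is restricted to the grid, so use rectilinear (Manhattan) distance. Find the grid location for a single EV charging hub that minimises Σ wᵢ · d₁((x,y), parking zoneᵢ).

(7, 11)

Manhattan distance separates: Σwᵢ(|x−xᵢ|+|y−yᵢ|) = Σwᵢ|x−xᵢ| + Σwᵢ|y−yᵢ|, so x and y are optimised independently as 1-D weighted medians.
Total weight W = 435; half = 217.5.
x-coordinate, sorted with cumulative weight:
  x=2 (Zone I, w=80) cum 80
  x=4 (Zone IV, w=50) cum 130
  x=7 (Zone III, w=175) cum 305  ← median
  x=7 (Zone V, w=80) cum 385
  x=12 (Zone II, w=50) cum 435
⇒ x* = 7
y-coordinate, sorted with cumulative weight:
  y=1 (Zone V, w=80) cum 80
  y=6 (Zone IV, w=50) cum 130
  y=11 (Zone I, w=80) cum 210
  y=11 (Zone II, w=50) cum 260  ← median
  y=14 (Zone III, w=175) cum 435
⇒ y* = 11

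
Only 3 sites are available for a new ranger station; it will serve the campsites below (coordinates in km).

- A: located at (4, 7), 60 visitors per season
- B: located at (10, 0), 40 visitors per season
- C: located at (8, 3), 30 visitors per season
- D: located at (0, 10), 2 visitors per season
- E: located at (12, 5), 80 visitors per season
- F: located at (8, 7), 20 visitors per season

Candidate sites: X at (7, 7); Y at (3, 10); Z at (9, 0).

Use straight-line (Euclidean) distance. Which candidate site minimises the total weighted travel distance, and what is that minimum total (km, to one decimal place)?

Total weighted distance at each candidate:
  X (7, 7): total = 1074.4
  Y (3, 10): total = 1882.3
  Z (9, 0): total = 1285.8
Minimum is at X with total 1074.4 km.

X, total 1074.4 km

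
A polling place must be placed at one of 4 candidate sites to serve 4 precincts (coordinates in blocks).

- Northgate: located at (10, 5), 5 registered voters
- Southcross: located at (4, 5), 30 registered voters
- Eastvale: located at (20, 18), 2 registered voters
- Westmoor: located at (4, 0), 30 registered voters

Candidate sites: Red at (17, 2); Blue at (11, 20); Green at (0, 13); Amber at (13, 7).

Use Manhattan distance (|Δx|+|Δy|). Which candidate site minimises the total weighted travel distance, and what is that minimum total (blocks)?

Total weighted distance at each candidate:
  Red (17, 2): total = 1018
  Blue (11, 20): total = 1572
  Green (0, 13): total = 1010
  Amber (13, 7): total = 871
Minimum is at Amber with total 871 blocks.

Amber, total 871 blocks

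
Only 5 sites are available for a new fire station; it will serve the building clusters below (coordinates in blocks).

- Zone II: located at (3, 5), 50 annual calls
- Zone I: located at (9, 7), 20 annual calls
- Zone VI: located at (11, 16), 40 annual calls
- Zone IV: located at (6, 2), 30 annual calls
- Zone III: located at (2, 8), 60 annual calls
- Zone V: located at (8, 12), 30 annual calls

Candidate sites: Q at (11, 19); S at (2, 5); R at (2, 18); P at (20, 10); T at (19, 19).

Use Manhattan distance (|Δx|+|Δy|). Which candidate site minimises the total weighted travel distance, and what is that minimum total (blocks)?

S, total 1810 blocks

Total weighted distance at each candidate:
  Q (11, 19): total = 3660
  S (2, 5): total = 1810
  R (2, 18): total = 3060
  P (20, 10): total = 4260
  T (19, 19): total = 5500
Minimum is at S with total 1810 blocks.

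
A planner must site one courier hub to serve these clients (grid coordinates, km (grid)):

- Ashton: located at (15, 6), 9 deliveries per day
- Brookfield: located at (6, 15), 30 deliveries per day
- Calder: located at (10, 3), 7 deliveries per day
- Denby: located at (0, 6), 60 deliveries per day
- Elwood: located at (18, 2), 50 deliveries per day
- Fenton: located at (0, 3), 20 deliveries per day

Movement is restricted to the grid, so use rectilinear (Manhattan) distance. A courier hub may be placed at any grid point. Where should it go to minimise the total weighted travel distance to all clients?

(6, 6)

Manhattan distance separates: Σwᵢ(|x−xᵢ|+|y−yᵢ|) = Σwᵢ|x−xᵢ| + Σwᵢ|y−yᵢ|, so x and y are optimised independently as 1-D weighted medians.
Total weight W = 176; half = 88.
x-coordinate, sorted with cumulative weight:
  x=0 (Denby, w=60) cum 60
  x=0 (Fenton, w=20) cum 80
  x=6 (Brookfield, w=30) cum 110  ← median
  x=10 (Calder, w=7) cum 117
  x=15 (Ashton, w=9) cum 126
  x=18 (Elwood, w=50) cum 176
⇒ x* = 6
y-coordinate, sorted with cumulative weight:
  y=2 (Elwood, w=50) cum 50
  y=3 (Calder, w=7) cum 57
  y=3 (Fenton, w=20) cum 77
  y=6 (Ashton, w=9) cum 86
  y=6 (Denby, w=60) cum 146  ← median
  y=15 (Brookfield, w=30) cum 176
⇒ y* = 6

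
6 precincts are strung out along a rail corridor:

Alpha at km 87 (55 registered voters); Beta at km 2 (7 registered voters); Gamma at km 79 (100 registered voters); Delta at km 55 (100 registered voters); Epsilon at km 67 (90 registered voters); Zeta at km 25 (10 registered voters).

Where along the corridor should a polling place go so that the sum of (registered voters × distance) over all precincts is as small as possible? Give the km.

For a sum of weighted absolute distances on a line, the optimum is the weighted median (not the mean). Total weight W = 362; half-weight = 181.
Sort by position and accumulate weight:
  km 2 (Beta, w=7) → cum 7
  km 25 (Zeta, w=10) → cum 17
  km 55 (Delta, w=100) → cum 117
  km 67 (Epsilon, w=90) → cum 207  ≥ 181 → median here
  km 79 (Gamma, w=100) → cum 307
  km 87 (Alpha, w=55) → cum 362
Optimal location: km 67.

x = 67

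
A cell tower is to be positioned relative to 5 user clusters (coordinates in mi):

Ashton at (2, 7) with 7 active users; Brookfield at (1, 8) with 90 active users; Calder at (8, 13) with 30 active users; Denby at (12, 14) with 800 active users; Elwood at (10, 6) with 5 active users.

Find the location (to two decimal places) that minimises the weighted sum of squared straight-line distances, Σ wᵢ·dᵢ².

(10.72, 13.29)

The minimiser of Σwᵢ‖p−pᵢ‖² is the weighted centroid p* = (Σwᵢpᵢ)/(Σwᵢ).
Σwᵢ = 932.
Σwᵢxᵢ = 7·2 + 90·1 + 30·8 + 800·12 + 5·10 = 9994.
Σwᵢyᵢ = 7·7 + 90·8 + 30·13 + 800·14 + 5·6 = 12389.
x* = 9994/932 = 10.72, y* = 12389/932 = 13.29.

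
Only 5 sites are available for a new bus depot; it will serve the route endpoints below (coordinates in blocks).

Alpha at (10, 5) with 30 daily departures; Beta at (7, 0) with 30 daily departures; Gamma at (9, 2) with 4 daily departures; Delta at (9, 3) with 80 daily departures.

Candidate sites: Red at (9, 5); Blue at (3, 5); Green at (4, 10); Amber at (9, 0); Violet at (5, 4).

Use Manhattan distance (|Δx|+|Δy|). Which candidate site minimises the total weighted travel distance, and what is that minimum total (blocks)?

Red, total 412 blocks

Total weighted distance at each candidate:
  Red (9, 5): total = 412
  Blue (3, 5): total = 1156
  Green (4, 10): total = 1732
  Amber (9, 0): total = 488
  Violet (5, 4): total = 784
Minimum is at Red with total 412 blocks.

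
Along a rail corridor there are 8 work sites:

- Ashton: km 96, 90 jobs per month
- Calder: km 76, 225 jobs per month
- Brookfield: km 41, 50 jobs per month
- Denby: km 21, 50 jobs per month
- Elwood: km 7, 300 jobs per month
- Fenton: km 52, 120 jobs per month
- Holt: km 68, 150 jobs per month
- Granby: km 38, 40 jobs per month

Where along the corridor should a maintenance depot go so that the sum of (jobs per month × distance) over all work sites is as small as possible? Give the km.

x = 52

For a sum of weighted absolute distances on a line, the optimum is the weighted median (not the mean). Total weight W = 1025; half-weight = 512.5.
Sort by position and accumulate weight:
  km 7 (Elwood, w=300) → cum 300
  km 21 (Denby, w=50) → cum 350
  km 38 (Granby, w=40) → cum 390
  km 41 (Brookfield, w=50) → cum 440
  km 52 (Fenton, w=120) → cum 560  ≥ 512.5 → median here
  km 68 (Holt, w=150) → cum 710
  km 76 (Calder, w=225) → cum 935
  km 96 (Ashton, w=90) → cum 1025
Optimal location: km 52.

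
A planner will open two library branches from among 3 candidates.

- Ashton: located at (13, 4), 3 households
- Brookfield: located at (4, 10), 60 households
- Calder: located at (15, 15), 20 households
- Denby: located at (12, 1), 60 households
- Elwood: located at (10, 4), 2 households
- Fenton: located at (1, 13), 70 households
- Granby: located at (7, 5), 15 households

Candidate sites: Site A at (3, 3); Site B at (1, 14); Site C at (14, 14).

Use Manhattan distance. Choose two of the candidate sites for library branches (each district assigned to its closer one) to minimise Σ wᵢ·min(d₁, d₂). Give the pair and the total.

Evaluate every pair (each demand assigned to the nearer of the two):
  {Site A, Site B}: total = 1589
  {Site B, Site C}: total = 1716
  {Site A, Site C}: total = 2159
Best pair: {Site A, Site B} with total 1589.

{Site A, Site B}, total 1589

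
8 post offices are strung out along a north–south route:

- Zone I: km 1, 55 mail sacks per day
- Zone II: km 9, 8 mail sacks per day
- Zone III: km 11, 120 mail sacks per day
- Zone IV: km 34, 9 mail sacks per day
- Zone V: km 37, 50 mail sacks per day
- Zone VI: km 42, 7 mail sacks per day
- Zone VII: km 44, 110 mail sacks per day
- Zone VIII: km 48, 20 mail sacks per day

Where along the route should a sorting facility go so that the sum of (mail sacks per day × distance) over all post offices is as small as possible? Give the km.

x = 34

For a sum of weighted absolute distances on a line, the optimum is the weighted median (not the mean). Total weight W = 379; half-weight = 189.5.
Sort by position and accumulate weight:
  km 1 (Zone I, w=55) → cum 55
  km 9 (Zone II, w=8) → cum 63
  km 11 (Zone III, w=120) → cum 183
  km 34 (Zone IV, w=9) → cum 192  ≥ 189.5 → median here
  km 37 (Zone V, w=50) → cum 242
  km 42 (Zone VI, w=7) → cum 249
  km 44 (Zone VII, w=110) → cum 359
  km 48 (Zone VIII, w=20) → cum 379
Optimal location: km 34.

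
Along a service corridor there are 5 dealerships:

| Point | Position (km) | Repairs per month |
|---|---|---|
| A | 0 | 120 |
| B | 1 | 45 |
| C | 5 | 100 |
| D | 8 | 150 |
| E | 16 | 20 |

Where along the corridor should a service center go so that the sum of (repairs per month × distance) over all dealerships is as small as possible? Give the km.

x = 5

For a sum of weighted absolute distances on a line, the optimum is the weighted median (not the mean). Total weight W = 435; half-weight = 217.5.
Sort by position and accumulate weight:
  km 0 (A, w=120) → cum 120
  km 1 (B, w=45) → cum 165
  km 5 (C, w=100) → cum 265  ≥ 217.5 → median here
  km 8 (D, w=150) → cum 415
  km 16 (E, w=20) → cum 435
Optimal location: km 5.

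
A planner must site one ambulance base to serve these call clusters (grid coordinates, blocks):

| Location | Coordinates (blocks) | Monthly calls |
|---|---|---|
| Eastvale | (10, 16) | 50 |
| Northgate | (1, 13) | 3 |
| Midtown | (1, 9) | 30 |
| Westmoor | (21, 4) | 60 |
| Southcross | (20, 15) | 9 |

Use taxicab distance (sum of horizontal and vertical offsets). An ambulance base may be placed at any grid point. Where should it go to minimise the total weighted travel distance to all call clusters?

(10, 9)

Manhattan distance separates: Σwᵢ(|x−xᵢ|+|y−yᵢ|) = Σwᵢ|x−xᵢ| + Σwᵢ|y−yᵢ|, so x and y are optimised independently as 1-D weighted medians.
Total weight W = 152; half = 76.
x-coordinate, sorted with cumulative weight:
  x=1 (Northgate, w=3) cum 3
  x=1 (Midtown, w=30) cum 33
  x=10 (Eastvale, w=50) cum 83  ← median
  x=20 (Southcross, w=9) cum 92
  x=21 (Westmoor, w=60) cum 152
⇒ x* = 10
y-coordinate, sorted with cumulative weight:
  y=4 (Westmoor, w=60) cum 60
  y=9 (Midtown, w=30) cum 90  ← median
  y=13 (Northgate, w=3) cum 93
  y=15 (Southcross, w=9) cum 102
  y=16 (Eastvale, w=50) cum 152
⇒ y* = 9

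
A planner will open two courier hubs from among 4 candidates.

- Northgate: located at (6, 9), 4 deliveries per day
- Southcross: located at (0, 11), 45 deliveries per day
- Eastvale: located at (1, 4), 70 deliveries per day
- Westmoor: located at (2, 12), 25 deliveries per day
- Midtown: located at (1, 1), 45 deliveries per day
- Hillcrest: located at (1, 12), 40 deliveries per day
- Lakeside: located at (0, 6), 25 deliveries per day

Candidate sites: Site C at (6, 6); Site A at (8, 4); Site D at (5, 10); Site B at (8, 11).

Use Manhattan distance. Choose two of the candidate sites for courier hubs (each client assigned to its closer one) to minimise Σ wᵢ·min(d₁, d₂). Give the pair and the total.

Evaluate every pair (each demand assigned to the nearer of the two):
  {Site C, Site D}: total = 1733
  {Site A, Site D}: total = 1808
  {Site C, Site B}: total = 1957
  {Site A, Site B}: total = 2061
  {Site D, Site B}: total = 2153
  {Site C, Site A}: total = 2287
Best pair: {Site C, Site D} with total 1733.

{Site C, Site D}, total 1733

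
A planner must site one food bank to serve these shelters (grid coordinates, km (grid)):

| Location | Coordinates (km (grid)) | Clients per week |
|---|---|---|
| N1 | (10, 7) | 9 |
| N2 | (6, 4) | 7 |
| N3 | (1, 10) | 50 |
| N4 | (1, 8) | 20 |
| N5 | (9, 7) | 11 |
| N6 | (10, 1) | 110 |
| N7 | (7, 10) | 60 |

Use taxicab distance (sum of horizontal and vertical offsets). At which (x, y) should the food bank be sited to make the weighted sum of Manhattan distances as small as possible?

(7, 7)

Manhattan distance separates: Σwᵢ(|x−xᵢ|+|y−yᵢ|) = Σwᵢ|x−xᵢ| + Σwᵢ|y−yᵢ|, so x and y are optimised independently as 1-D weighted medians.
Total weight W = 267; half = 133.5.
x-coordinate, sorted with cumulative weight:
  x=1 (N3, w=50) cum 50
  x=1 (N4, w=20) cum 70
  x=6 (N2, w=7) cum 77
  x=7 (N7, w=60) cum 137  ← median
  x=9 (N5, w=11) cum 148
  x=10 (N1, w=9) cum 157
  x=10 (N6, w=110) cum 267
⇒ x* = 7
y-coordinate, sorted with cumulative weight:
  y=1 (N6, w=110) cum 110
  y=4 (N2, w=7) cum 117
  y=7 (N1, w=9) cum 126
  y=7 (N5, w=11) cum 137  ← median
  y=8 (N4, w=20) cum 157
  y=10 (N3, w=50) cum 207
  y=10 (N7, w=60) cum 267
⇒ y* = 7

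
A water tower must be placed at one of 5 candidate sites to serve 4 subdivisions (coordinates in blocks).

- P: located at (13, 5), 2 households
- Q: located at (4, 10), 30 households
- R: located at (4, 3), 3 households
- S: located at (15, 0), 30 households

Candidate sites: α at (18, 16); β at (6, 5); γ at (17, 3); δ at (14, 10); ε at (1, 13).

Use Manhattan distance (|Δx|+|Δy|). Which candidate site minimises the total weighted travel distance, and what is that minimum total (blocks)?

β, total 656 blocks

Total weighted distance at each candidate:
  α (18, 16): total = 1283
  β (6, 5): total = 656
  γ (17, 3): total = 801
  δ (14, 10): total = 693
  ε (1, 13): total = 1069
Minimum is at β with total 656 blocks.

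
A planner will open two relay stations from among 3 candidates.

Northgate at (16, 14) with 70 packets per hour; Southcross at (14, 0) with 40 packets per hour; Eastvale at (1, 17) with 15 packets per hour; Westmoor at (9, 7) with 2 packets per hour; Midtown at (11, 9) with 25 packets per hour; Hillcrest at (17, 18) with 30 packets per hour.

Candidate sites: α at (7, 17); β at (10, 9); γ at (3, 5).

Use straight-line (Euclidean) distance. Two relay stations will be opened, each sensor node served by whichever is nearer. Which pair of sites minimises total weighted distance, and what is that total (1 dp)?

Evaluate every pair (each demand assigned to the nearer of the two):
  {α, β}: total = 1361.6
  {β, γ}: total = 1492.8
  {α, γ}: total = 1775.2
Best pair: {α, β} with total 1361.6.

{α, β}, total 1361.6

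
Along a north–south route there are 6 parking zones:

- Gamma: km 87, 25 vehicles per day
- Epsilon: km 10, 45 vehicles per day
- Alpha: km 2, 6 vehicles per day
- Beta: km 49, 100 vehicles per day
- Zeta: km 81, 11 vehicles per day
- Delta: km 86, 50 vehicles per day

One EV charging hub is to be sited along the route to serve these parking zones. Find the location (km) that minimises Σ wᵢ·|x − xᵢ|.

For a sum of weighted absolute distances on a line, the optimum is the weighted median (not the mean). Total weight W = 237; half-weight = 118.5.
Sort by position and accumulate weight:
  km 2 (Alpha, w=6) → cum 6
  km 10 (Epsilon, w=45) → cum 51
  km 49 (Beta, w=100) → cum 151  ≥ 118.5 → median here
  km 81 (Zeta, w=11) → cum 162
  km 86 (Delta, w=50) → cum 212
  km 87 (Gamma, w=25) → cum 237
Optimal location: km 49.

x = 49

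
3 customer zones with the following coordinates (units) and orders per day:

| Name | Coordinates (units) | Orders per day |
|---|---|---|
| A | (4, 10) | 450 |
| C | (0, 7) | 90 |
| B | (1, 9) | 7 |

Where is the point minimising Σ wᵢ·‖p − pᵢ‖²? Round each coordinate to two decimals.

(3.30, 9.49)

The minimiser of Σwᵢ‖p−pᵢ‖² is the weighted centroid p* = (Σwᵢpᵢ)/(Σwᵢ).
Σwᵢ = 547.
Σwᵢxᵢ = 450·4 + 90·0 + 7·1 = 1807.
Σwᵢyᵢ = 450·10 + 90·7 + 7·9 = 5193.
x* = 1807/547 = 3.30, y* = 5193/547 = 9.49.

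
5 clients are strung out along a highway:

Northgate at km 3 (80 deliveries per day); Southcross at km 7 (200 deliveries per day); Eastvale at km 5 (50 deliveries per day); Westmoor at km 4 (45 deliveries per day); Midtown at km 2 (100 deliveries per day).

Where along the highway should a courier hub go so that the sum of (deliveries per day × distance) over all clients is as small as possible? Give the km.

For a sum of weighted absolute distances on a line, the optimum is the weighted median (not the mean). Total weight W = 475; half-weight = 237.5.
Sort by position and accumulate weight:
  km 2 (Midtown, w=100) → cum 100
  km 3 (Northgate, w=80) → cum 180
  km 4 (Westmoor, w=45) → cum 225
  km 5 (Eastvale, w=50) → cum 275  ≥ 237.5 → median here
  km 7 (Southcross, w=200) → cum 475
Optimal location: km 5.

x = 5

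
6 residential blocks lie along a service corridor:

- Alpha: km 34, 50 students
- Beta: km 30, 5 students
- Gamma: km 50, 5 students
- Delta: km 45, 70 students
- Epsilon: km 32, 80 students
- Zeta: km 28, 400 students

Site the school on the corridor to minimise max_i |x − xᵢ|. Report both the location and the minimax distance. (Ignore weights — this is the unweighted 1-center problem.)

The 1-center on a line is the midpoint of the two extreme points: leftmost at 28, rightmost at 50.
Optimal location = (28 + 50)/2 = 39; maximum distance = (50 − 28)/2 = 11.

location 39, max distance 11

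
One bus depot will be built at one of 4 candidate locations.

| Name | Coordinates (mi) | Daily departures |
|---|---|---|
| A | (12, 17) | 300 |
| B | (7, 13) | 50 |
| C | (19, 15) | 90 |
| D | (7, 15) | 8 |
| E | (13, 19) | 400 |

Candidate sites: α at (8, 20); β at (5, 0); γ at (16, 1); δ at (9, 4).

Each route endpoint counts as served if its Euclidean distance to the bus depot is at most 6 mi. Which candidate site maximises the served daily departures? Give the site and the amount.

α, covering 708

Coverage radius r = 6 mi; a point is covered iff (Δx)²+(Δy)² ≤ 6² = 36.
  α (8, 20): covers {A, D, E} → 708
  β (5, 0): covers {none} → 0
  γ (16, 1): covers {none} → 0
  δ (9, 4): covers {none} → 0
Maximum coverage at α: 708 daily departures.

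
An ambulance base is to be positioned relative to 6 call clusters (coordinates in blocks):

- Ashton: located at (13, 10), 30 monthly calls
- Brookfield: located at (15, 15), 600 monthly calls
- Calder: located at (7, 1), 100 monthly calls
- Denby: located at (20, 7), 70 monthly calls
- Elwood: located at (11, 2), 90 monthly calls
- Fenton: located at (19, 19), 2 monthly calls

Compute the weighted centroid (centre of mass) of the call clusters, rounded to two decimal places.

The minimiser of Σwᵢ‖p−pᵢ‖² is the weighted centroid p* = (Σwᵢpᵢ)/(Σwᵢ).
Σwᵢ = 892.
Σwᵢxᵢ = 30·13 + 600·15 + 100·7 + 70·20 + 90·11 + 2·19 = 12518.
Σwᵢyᵢ = 30·10 + 600·15 + 100·1 + 70·7 + 90·2 + 2·19 = 10108.
x* = 12518/892 = 14.03, y* = 10108/892 = 11.33.

(14.03, 11.33)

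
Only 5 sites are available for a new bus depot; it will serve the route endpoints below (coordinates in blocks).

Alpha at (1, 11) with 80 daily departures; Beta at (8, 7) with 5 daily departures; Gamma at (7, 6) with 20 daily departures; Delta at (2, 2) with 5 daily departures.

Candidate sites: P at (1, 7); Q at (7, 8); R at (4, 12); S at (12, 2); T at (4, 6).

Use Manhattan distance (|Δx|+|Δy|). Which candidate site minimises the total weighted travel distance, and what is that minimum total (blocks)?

P, total 525 blocks

Total weighted distance at each candidate:
  P (1, 7): total = 525
  Q (7, 8): total = 825
  R (4, 12): total = 605
  S (12, 2): total = 1875
  T (4, 6): total = 755
Minimum is at P with total 525 blocks.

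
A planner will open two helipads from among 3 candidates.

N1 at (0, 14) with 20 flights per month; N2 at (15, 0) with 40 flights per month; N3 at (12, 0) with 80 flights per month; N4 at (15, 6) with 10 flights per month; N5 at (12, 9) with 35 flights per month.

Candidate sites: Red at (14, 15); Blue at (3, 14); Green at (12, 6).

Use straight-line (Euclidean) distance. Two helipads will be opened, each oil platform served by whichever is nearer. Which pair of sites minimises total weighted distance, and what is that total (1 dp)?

{Blue, Green}, total 943.3

Evaluate every pair (each demand assigned to the nearer of the two):
  {Blue, Green}: total = 943.3
  {Red, Green}: total = 1164.0
  {Red, Blue}: total = 2183.9
Best pair: {Blue, Green} with total 943.3.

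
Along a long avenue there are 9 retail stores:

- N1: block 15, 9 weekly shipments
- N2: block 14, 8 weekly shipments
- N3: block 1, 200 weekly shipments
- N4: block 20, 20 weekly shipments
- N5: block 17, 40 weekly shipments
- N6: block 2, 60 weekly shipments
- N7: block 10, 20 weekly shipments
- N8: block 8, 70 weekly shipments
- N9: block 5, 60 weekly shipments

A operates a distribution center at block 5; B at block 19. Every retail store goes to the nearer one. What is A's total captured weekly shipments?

410

The indifferent point is the midpoint (5+19)/2 = 12; retail stores left of it (closer to A at 5) go to A, those right go to B.
  N3 at 1 (w=200) → A
  N6 at 2 (w=60) → A
  N9 at 5 (w=60) → A
  N8 at 8 (w=70) → A
  N7 at 10 (w=20) → A
  N2 at 14 (w=8) → B
  N1 at 15 (w=9) → B
  N5 at 17 (w=40) → B
  N4 at 20 (w=20) → B
A captures 410; B captures 77.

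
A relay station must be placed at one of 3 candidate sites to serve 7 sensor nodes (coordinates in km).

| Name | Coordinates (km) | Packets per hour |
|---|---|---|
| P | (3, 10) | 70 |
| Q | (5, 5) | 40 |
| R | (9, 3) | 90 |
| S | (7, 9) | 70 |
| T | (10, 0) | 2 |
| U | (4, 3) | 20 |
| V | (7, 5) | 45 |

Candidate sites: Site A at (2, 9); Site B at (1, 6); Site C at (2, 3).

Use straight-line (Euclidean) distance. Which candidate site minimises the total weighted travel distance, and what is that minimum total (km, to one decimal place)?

Total weighted distance at each candidate:
  Site A (2, 9): total = 1917.5
  Site B (1, 6): total = 2096.7
  Site C (2, 3): total = 2115.3
Minimum is at Site A with total 1917.5 km.

Site A, total 1917.5 km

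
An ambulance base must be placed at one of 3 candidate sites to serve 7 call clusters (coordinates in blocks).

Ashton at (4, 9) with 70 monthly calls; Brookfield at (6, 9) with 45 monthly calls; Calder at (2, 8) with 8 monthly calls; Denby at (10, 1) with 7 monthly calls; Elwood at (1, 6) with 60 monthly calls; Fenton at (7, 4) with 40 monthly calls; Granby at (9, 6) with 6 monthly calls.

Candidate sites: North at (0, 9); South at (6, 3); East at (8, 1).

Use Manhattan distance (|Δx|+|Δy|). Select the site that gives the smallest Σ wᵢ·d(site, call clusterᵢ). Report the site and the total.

North, total 1492 blocks

Total weighted distance at each candidate:
  North (0, 9): total = 1492
  South (6, 3): total = 1540
  East (8, 1): total = 2324
Minimum is at North with total 1492 blocks.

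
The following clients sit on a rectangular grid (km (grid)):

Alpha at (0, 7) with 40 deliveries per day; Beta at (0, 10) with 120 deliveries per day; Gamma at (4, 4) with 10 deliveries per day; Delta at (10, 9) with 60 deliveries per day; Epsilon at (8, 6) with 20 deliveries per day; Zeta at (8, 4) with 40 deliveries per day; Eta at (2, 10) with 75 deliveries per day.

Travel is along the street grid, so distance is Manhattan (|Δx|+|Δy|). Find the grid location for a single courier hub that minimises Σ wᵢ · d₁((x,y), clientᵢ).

Manhattan distance separates: Σwᵢ(|x−xᵢ|+|y−yᵢ|) = Σwᵢ|x−xᵢ| + Σwᵢ|y−yᵢ|, so x and y are optimised independently as 1-D weighted medians.
Total weight W = 365; half = 182.5.
x-coordinate, sorted with cumulative weight:
  x=0 (Alpha, w=40) cum 40
  x=0 (Beta, w=120) cum 160
  x=2 (Eta, w=75) cum 235  ← median
  x=4 (Gamma, w=10) cum 245
  x=8 (Epsilon, w=20) cum 265
  x=8 (Zeta, w=40) cum 305
  x=10 (Delta, w=60) cum 365
⇒ x* = 2
y-coordinate, sorted with cumulative weight:
  y=4 (Gamma, w=10) cum 10
  y=4 (Zeta, w=40) cum 50
  y=6 (Epsilon, w=20) cum 70
  y=7 (Alpha, w=40) cum 110
  y=9 (Delta, w=60) cum 170
  y=10 (Beta, w=120) cum 290  ← median
  y=10 (Eta, w=75) cum 365
⇒ y* = 10

(2, 10)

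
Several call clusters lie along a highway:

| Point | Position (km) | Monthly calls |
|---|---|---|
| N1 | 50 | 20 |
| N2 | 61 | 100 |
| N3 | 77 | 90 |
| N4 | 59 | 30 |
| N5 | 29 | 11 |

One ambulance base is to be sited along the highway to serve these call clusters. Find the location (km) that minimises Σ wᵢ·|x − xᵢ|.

x = 61

For a sum of weighted absolute distances on a line, the optimum is the weighted median (not the mean). Total weight W = 251; half-weight = 125.5.
Sort by position and accumulate weight:
  km 29 (N5, w=11) → cum 11
  km 50 (N1, w=20) → cum 31
  km 59 (N4, w=30) → cum 61
  km 61 (N2, w=100) → cum 161  ≥ 125.5 → median here
  km 77 (N3, w=90) → cum 251
Optimal location: km 61.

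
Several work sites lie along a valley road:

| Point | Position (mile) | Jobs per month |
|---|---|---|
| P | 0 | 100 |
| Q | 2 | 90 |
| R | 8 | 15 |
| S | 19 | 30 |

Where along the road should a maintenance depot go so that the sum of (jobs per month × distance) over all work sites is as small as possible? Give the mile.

x = 2

For a sum of weighted absolute distances on a line, the optimum is the weighted median (not the mean). Total weight W = 235; half-weight = 117.5.
Sort by position and accumulate weight:
  mile 0 (P, w=100) → cum 100
  mile 2 (Q, w=90) → cum 190  ≥ 117.5 → median here
  mile 8 (R, w=15) → cum 205
  mile 19 (S, w=30) → cum 235
Optimal location: mile 2.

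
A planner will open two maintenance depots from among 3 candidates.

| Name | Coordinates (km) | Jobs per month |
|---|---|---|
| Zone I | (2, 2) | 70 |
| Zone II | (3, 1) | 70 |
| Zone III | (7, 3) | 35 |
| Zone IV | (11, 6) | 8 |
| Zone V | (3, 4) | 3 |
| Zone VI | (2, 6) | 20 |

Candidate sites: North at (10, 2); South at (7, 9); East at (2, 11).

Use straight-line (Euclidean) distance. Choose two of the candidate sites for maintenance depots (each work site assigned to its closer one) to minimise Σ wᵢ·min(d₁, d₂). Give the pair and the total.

{North, East}, total 1319.9

Evaluate every pair (each demand assigned to the nearer of the two):
  {North, East}: total = 1319.9
  {North, South}: total = 1334.5
  {South, East}: total = 1597.5
Best pair: {North, East} with total 1319.9.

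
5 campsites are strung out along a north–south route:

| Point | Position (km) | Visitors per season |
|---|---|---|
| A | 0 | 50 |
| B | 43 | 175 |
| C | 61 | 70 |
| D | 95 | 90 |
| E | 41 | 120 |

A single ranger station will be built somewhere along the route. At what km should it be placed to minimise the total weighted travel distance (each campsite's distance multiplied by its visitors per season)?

For a sum of weighted absolute distances on a line, the optimum is the weighted median (not the mean). Total weight W = 505; half-weight = 252.5.
Sort by position and accumulate weight:
  km 0 (A, w=50) → cum 50
  km 41 (E, w=120) → cum 170
  km 43 (B, w=175) → cum 345  ≥ 252.5 → median here
  km 61 (C, w=70) → cum 415
  km 95 (D, w=90) → cum 505
Optimal location: km 43.

x = 43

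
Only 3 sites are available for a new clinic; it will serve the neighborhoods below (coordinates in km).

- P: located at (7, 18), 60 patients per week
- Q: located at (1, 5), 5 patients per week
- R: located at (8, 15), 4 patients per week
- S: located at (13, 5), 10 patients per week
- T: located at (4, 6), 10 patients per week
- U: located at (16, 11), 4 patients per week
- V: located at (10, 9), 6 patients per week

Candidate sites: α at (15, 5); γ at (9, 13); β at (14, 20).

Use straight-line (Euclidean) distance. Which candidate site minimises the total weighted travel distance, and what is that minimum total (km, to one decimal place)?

Total weighted distance at each candidate:
  α (15, 5): total = 1227.9
  γ (9, 13): total = 617.9
  β (14, 20): total = 996.8
Minimum is at γ with total 617.9 km.

γ, total 617.9 km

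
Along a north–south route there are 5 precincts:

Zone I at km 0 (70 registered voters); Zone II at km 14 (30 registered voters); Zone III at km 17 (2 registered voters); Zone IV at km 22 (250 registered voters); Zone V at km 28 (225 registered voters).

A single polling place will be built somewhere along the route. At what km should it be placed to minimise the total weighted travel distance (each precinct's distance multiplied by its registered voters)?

x = 22

For a sum of weighted absolute distances on a line, the optimum is the weighted median (not the mean). Total weight W = 577; half-weight = 288.5.
Sort by position and accumulate weight:
  km 0 (Zone I, w=70) → cum 70
  km 14 (Zone II, w=30) → cum 100
  km 17 (Zone III, w=2) → cum 102
  km 22 (Zone IV, w=250) → cum 352  ≥ 288.5 → median here
  km 28 (Zone V, w=225) → cum 577
Optimal location: km 22.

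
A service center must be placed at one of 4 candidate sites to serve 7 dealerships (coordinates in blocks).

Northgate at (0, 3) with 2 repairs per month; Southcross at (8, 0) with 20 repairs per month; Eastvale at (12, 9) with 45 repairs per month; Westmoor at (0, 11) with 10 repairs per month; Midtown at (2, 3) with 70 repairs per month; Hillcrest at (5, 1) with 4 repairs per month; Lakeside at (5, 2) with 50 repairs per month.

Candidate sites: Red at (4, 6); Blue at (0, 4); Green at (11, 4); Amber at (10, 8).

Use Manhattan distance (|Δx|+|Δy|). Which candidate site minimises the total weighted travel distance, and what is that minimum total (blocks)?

Red, total 1423 blocks

Total weighted distance at each candidate:
  Red (4, 6): total = 1423
  Blue (0, 4): total = 1669
  Green (11, 4): total = 1750
  Amber (10, 8): total = 2003
Minimum is at Red with total 1423 blocks.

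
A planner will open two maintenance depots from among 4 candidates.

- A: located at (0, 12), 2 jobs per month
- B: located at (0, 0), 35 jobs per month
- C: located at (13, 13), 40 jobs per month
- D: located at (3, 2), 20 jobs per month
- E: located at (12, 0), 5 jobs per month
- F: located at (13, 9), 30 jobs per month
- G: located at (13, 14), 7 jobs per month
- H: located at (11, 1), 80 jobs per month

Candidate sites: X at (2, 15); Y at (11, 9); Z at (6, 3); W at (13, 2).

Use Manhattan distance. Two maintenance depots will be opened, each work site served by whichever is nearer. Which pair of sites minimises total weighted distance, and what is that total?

Evaluate every pair (each demand assigned to the nearer of the two):
  {Y, W}: total = 1357
  {Y, Z}: total = 1377
  {Z, W}: total = 1414
  {X, W}: total = 1724
  {X, Y}: total = 1924
  {X, Z}: total = 2004
Best pair: {Y, W} with total 1357.

{Y, W}, total 1357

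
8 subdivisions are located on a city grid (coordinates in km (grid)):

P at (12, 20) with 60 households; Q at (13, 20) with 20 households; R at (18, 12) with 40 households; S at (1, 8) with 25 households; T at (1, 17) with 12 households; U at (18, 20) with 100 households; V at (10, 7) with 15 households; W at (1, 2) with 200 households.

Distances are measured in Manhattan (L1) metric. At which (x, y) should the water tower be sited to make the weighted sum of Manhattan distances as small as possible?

(1, 8)

Manhattan distance separates: Σwᵢ(|x−xᵢ|+|y−yᵢ|) = Σwᵢ|x−xᵢ| + Σwᵢ|y−yᵢ|, so x and y are optimised independently as 1-D weighted medians.
Total weight W = 472; half = 236.
x-coordinate, sorted with cumulative weight:
  x=1 (S, w=25) cum 25
  x=1 (T, w=12) cum 37
  x=1 (W, w=200) cum 237  ← median
  x=10 (V, w=15) cum 252
  x=12 (P, w=60) cum 312
  x=13 (Q, w=20) cum 332
  x=18 (R, w=40) cum 372
  x=18 (U, w=100) cum 472
⇒ x* = 1
y-coordinate, sorted with cumulative weight:
  y=2 (W, w=200) cum 200
  y=7 (V, w=15) cum 215
  y=8 (S, w=25) cum 240  ← median
  y=12 (R, w=40) cum 280
  y=17 (T, w=12) cum 292
  y=20 (P, w=60) cum 352
  y=20 (Q, w=20) cum 372
  y=20 (U, w=100) cum 472
⇒ y* = 8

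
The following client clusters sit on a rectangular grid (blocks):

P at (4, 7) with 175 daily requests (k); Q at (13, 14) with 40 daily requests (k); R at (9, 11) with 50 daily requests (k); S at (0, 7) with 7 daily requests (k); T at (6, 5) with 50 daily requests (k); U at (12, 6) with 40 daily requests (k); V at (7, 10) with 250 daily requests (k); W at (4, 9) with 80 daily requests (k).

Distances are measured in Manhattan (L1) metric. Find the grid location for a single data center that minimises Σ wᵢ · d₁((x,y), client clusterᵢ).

(7, 9)

Manhattan distance separates: Σwᵢ(|x−xᵢ|+|y−yᵢ|) = Σwᵢ|x−xᵢ| + Σwᵢ|y−yᵢ|, so x and y are optimised independently as 1-D weighted medians.
Total weight W = 692; half = 346.
x-coordinate, sorted with cumulative weight:
  x=0 (S, w=7) cum 7
  x=4 (P, w=175) cum 182
  x=4 (W, w=80) cum 262
  x=6 (T, w=50) cum 312
  x=7 (V, w=250) cum 562  ← median
  x=9 (R, w=50) cum 612
  x=12 (U, w=40) cum 652
  x=13 (Q, w=40) cum 692
⇒ x* = 7
y-coordinate, sorted with cumulative weight:
  y=5 (T, w=50) cum 50
  y=6 (U, w=40) cum 90
  y=7 (P, w=175) cum 265
  y=7 (S, w=7) cum 272
  y=9 (W, w=80) cum 352  ← median
  y=10 (V, w=250) cum 602
  y=11 (R, w=50) cum 652
  y=14 (Q, w=40) cum 692
⇒ y* = 9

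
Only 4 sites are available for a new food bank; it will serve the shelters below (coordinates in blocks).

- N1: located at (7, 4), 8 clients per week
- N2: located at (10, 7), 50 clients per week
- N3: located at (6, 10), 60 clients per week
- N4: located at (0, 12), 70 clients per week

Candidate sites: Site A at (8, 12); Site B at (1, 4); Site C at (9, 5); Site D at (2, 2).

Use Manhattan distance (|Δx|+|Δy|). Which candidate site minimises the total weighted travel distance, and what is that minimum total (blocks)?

Total weighted distance at each candidate:
  Site A (8, 12): total = 1222
  Site B (1, 4): total = 1938
  Site C (9, 5): total = 1774
  Site D (2, 2): total = 2266
Minimum is at Site A with total 1222 blocks.

Site A, total 1222 blocks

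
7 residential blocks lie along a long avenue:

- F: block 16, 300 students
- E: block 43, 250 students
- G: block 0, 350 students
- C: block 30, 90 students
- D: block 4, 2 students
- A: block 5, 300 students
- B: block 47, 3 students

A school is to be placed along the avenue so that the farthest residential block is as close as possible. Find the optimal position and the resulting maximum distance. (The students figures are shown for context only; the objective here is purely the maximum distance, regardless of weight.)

location 23.5, max distance 23.5

The 1-center on a line is the midpoint of the two extreme points: leftmost at 0, rightmost at 47.
Optimal location = (0 + 47)/2 = 23.5; maximum distance = (47 − 0)/2 = 23.5.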